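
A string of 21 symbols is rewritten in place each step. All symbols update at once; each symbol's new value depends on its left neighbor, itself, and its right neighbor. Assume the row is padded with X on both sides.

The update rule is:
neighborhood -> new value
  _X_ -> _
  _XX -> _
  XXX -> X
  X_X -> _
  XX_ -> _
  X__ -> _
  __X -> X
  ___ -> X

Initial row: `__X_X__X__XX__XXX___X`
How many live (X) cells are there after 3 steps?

step 1: _X____X__X___X_X__XX_
step 2: ___XXX__X__XX____X___
step 3: _XX_X__X__X___XXX__XX
count of X: 10

10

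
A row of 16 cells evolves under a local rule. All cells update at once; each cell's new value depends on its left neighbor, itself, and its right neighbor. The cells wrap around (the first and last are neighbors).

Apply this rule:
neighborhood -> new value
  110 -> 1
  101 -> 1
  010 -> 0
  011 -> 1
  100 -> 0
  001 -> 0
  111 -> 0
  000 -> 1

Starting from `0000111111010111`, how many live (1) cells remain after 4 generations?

6

generation 1: 0110100001101101
generation 2: 1111001101111110
generation 3: 1001001111000011
generation 4: 1000001001011010
count of 1: 6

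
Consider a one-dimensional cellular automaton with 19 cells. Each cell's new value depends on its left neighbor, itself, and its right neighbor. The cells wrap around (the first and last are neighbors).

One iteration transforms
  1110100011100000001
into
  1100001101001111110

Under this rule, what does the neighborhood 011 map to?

At position 8 the neighborhood is 011; the next row has 0 there.

0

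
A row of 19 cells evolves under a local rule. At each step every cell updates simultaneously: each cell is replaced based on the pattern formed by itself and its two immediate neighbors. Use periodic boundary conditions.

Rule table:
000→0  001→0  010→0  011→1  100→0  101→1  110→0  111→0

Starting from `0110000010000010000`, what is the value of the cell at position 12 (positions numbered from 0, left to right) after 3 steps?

0

step 1: 0100000000000000000
step 2: 0000000000000000000
step 3: 0000000000000000000
position 12 holds 0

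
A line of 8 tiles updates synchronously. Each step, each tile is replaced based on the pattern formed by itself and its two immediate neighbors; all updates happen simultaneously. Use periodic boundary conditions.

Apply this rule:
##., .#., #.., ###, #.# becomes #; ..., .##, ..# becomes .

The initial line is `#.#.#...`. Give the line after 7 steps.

step 1: ######..
step 2: .######.
step 3: ..######
step 4: #..#####
step 5: ##..####
step 6: ###..###
step 7: ####..##

####..##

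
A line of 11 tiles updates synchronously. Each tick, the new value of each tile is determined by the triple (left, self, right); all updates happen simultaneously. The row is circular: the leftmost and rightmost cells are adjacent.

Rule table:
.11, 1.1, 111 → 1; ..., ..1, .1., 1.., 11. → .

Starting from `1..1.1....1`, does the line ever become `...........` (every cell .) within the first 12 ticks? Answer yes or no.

....1.....1
...........
all cells are . at tick 2

yes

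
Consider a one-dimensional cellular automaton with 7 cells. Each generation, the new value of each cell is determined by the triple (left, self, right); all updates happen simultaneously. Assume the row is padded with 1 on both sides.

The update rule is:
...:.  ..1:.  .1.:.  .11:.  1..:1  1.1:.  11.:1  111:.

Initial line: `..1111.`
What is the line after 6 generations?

1....1.
11.....
.11....
..11...
1..11..
11..11.

11..11.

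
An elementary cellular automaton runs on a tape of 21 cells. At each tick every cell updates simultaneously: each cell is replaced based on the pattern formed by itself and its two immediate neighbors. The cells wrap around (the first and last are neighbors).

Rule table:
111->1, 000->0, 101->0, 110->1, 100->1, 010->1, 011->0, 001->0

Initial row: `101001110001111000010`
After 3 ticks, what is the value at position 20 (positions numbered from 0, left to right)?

101100111000111100010
100110011100011110010
110011001110001111010
position 20 holds 0

0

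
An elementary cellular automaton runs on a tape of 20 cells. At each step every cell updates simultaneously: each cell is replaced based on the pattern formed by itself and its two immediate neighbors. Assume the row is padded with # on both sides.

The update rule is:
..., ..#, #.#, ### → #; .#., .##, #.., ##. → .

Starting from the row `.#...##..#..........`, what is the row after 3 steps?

.#..##...#.#.#######

step 1: #..##...#..#########
step 2: ..#...##..#.########
step 3: .#..##...#.#.#######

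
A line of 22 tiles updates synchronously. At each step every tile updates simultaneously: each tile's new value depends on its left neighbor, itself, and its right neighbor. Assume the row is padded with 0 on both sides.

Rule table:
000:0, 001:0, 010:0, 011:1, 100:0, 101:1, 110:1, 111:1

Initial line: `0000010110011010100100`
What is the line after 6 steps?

0000001110011110000000

step 1: 0000001110011101000000
step 2: 0000001110011110000000
step 3: 0000001110011110000000  (fixed point — unchanged through step 6)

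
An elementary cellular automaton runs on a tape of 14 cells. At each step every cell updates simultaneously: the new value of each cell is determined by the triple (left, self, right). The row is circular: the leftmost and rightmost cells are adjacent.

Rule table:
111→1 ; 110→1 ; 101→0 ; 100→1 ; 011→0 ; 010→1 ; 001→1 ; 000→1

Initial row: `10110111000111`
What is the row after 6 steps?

10010011111011
11111101111001
11111100111110
01111111011110
10111111001111
10011111110111

10011111110111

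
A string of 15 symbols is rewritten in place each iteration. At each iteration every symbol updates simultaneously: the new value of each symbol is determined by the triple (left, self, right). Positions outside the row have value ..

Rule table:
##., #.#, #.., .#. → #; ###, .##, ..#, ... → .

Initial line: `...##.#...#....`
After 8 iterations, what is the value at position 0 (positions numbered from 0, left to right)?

.

iteration 1: ....####..##...
iteration 2: .......##..##..
iteration 3: ........##..##.
iteration 4: .........##..##
iteration 5: ..........##..#
iteration 6: ...........##.#
iteration 7: ............###
iteration 8: ..............#
position 0 holds .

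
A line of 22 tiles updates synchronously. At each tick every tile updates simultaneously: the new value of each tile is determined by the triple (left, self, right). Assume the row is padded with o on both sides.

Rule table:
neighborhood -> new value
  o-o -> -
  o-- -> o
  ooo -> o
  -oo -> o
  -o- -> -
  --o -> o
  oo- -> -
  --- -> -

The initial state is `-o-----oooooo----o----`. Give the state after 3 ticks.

o----ooooo-o-oo-o-oooo

tick 1: --o---oooooo-o--o-o--o
tick 2: oo-o-oooooo---oo---ooo
tick 3: o----ooooo-o-oo-o-oooo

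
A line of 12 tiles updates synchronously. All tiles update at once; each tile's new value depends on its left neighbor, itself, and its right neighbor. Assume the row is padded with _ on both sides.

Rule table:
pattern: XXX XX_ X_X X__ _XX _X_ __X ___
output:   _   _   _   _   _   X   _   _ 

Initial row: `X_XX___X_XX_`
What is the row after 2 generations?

X______X____
X______X____

X______X____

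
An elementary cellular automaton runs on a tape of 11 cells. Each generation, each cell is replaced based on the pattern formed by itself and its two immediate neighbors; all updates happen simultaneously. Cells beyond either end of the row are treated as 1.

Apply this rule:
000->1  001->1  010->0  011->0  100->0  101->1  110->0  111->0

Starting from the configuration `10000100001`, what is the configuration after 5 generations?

generation 1: 00111001110
generation 2: 01000010001
generation 3: 10011100110
generation 4: 00100001001
generation 5: 01001110010

01001110010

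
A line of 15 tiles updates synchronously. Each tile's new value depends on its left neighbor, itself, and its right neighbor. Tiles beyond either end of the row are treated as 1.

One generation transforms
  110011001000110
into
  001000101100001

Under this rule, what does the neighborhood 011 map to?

At position 4 the neighborhood is 011; the next row has 0 there.

0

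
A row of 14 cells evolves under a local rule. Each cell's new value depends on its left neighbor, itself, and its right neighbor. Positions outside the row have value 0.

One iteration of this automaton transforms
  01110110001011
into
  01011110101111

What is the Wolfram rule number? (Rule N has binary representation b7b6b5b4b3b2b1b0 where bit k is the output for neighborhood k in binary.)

109

position 2: 111 → 0  (bit 7 = 0)
position 3: 110 → 1  (bit 6 = 1)
position 4: 101 → 1  (bit 5 = 1)
position 7: 100 → 0  (bit 4 = 0)
position 1: 011 → 1  (bit 3 = 1)
position 10: 010 → 1  (bit 2 = 1)
position 0: 001 → 0  (bit 1 = 0)
position 8: 000 → 1  (bit 0 = 1)
bits b7..b0 = 01101101 = 109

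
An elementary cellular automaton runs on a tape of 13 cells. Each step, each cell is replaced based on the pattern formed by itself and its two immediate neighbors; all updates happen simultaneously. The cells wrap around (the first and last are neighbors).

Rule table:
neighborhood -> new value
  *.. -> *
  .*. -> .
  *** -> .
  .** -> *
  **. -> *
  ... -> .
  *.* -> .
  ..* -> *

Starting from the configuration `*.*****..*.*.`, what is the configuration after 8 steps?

*..*****.*..*

step 1: ..*...***....
step 2: .*.*.**.**...
step 3: *....**.***..
step 4: .*..***.*.***
step 5: ..***.*...*.*
step 6: ***.*..*.*...
step 7: *.*..**...*.*
step 8: *..*****.*..*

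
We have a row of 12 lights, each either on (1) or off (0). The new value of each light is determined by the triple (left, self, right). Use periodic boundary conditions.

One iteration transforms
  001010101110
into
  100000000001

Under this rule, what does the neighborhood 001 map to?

At position 1 the neighborhood is 001; the next row has 0 there.

0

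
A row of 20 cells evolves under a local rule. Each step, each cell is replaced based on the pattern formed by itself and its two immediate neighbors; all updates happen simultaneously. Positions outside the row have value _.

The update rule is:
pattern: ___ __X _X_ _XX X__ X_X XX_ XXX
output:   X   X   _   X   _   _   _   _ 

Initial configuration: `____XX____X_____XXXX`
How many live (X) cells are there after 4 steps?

XXXXX__XXX__XXXXX___
X_____XX___XX_____XX
__XXXXX__XXX__XXXXX_
XXX_____XX___XX_____
count of X: 7

7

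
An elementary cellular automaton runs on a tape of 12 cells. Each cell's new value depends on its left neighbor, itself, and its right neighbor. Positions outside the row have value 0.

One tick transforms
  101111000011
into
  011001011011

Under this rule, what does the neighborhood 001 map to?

0

At position 9 the neighborhood is 001; the next row has 0 there.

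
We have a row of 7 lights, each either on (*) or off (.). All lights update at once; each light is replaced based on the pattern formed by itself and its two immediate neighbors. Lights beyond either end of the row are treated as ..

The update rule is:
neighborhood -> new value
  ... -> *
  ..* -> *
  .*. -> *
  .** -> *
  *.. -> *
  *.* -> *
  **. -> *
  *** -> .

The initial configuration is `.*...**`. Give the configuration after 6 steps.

step 1: *******
step 2: *.....*
step 3: *******  (repeats step 1; period 2)
step 6: *.....*

*.....*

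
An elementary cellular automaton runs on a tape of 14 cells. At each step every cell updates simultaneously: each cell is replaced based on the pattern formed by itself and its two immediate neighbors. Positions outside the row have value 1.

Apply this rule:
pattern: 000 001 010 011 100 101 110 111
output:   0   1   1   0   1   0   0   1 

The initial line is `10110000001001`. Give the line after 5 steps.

10011111010100

step 1: 00001000011110
step 2: 10011100101100
step 3: 01101011100011
step 4: 00001001010101
step 5: 10011111010100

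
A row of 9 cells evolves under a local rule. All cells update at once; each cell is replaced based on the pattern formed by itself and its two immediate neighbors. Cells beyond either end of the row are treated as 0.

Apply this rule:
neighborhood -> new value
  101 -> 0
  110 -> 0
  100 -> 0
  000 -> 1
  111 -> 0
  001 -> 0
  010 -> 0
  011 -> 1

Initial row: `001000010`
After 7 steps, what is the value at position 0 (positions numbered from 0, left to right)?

1

100011000
001010011
100000010
001111000
101000011
000011010
111010000
position 0 holds 1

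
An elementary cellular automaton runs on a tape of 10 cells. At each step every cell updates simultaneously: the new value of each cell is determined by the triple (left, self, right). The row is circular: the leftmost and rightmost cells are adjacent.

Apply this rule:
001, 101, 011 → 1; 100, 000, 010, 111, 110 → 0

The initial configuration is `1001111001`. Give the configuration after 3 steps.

1100001100

0011000011
0110000110
1100001100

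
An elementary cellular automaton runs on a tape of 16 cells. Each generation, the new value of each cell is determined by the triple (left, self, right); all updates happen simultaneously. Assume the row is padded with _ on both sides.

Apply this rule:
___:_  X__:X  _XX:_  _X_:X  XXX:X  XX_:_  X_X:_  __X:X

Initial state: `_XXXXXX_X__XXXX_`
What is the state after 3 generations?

XXX______XX___XX

generation 1: X_XXXX__XXX_XX_X
generation 2: X__XX_XX_X_____X
generation 3: XXX______XX___XX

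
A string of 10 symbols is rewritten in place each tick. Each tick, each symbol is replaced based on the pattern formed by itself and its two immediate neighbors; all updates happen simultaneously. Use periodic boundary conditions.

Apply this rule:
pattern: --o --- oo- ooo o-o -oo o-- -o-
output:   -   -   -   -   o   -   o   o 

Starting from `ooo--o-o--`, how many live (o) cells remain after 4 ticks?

tick 1: ---o-oooo-
tick 2: ---oo----o
tick 3: o----o---o
tick 4: -o---oo---
count of o: 3

3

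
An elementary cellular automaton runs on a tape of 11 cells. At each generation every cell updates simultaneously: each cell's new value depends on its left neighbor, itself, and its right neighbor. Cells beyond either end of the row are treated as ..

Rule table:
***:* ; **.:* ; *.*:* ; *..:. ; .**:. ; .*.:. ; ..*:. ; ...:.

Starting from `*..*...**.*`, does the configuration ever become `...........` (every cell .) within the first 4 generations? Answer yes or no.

........**.
.........*.
...........
all cells are . at generation 3

yes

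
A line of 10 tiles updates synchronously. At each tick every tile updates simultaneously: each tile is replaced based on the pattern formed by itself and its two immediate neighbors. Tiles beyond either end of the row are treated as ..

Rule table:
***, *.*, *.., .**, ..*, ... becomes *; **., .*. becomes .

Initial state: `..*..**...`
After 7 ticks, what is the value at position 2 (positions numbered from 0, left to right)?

*

**.***.***
*.***.***.
.***.***.*
***.***.*.
**.***.*.*
*.***.*.*.
.***.*.*.*
position 2 holds *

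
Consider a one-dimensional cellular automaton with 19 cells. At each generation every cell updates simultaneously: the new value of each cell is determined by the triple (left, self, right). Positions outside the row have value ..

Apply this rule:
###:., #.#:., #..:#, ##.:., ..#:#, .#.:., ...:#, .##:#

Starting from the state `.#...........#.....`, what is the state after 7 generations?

#.##.###########.##

#.###########.#####
..#...........#....
##.###########.####
#..#...........#...
.##.###########.###
##..#...........#..
#.##.###########.##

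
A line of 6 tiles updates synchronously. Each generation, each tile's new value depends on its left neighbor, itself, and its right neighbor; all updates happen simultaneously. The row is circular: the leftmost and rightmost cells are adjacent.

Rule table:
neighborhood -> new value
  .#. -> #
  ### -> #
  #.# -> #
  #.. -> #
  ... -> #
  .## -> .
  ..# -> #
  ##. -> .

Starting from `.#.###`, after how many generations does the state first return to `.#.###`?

###.#.
.#.###

2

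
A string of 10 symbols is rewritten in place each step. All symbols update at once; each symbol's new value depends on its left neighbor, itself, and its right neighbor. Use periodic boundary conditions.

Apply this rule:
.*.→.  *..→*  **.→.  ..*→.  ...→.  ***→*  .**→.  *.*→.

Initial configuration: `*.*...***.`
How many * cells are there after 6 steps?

2

step 1: ...*...*..
step 2: ....*...*.
step 3: .....*...*
step 4: *.....*...
step 5: .*.....*..
step 6: ..*.....*.
count of *: 2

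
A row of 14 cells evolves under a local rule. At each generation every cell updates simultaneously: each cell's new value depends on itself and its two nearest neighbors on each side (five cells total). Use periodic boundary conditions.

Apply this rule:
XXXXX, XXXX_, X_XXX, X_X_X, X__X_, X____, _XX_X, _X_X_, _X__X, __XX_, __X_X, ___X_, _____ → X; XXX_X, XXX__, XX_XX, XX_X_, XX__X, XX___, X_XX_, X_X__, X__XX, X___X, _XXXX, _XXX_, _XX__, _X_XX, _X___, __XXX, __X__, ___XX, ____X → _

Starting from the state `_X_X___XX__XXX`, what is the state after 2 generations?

generation 1: _XX____X______
generation 2: _X__X_X__XXXX_

_X__X_X__XXXX_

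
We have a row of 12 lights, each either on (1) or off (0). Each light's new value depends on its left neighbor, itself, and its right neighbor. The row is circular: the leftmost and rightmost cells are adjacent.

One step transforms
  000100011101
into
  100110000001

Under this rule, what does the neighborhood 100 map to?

1

At position 0 the neighborhood is 100; the next row has 1 there.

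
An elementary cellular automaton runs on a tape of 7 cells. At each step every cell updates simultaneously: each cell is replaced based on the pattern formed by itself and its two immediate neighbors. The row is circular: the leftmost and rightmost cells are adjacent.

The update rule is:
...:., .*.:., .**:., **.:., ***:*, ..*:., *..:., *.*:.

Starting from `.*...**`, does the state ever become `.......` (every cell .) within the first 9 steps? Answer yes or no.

yes

.......
all cells are . at step 1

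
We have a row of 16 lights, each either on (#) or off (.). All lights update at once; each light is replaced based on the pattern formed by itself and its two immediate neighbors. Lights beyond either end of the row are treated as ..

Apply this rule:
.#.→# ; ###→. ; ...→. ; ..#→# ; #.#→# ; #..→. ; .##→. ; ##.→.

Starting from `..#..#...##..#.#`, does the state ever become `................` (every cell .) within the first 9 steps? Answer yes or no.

.##.##..#...####
#..#...##..#....
#.##..#...##....
##...##..#......
....#...##......
...##..#........
..#...##........
.##..#..........
#...##..........
step 9 is #...##.........., still not uniform .

no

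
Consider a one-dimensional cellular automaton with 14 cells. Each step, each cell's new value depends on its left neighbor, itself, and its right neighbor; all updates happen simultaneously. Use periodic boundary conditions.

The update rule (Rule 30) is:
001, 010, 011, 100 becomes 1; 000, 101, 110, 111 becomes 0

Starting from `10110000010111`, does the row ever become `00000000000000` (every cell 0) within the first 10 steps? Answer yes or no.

no

step 1: 00101000110100
step 2: 01101101100110
step 3: 11001001011101
step 4: 00111111010001
step 5: 11100000011011
step 6: 00010000110010
step 7: 00111001101111
step 8: 11100111001000
step 9: 10011100111101
step 10: 01110011100001
step 10 is 01110011100001, still not uniform 0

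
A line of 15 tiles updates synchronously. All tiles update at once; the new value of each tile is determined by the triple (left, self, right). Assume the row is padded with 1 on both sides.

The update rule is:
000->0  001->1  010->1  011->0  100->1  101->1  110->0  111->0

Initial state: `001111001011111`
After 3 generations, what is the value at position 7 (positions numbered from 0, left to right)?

110000111100000
001001000010001
111111100111010
position 7 holds 0

0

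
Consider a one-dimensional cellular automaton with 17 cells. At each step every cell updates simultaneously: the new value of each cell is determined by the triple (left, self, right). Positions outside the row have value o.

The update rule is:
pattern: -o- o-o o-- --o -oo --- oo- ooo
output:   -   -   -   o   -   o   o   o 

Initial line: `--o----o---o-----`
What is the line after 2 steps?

-o--ooo--oo--oooo
---o-oo-o-o-o-ooo

---o-oo-o-o-o-ooo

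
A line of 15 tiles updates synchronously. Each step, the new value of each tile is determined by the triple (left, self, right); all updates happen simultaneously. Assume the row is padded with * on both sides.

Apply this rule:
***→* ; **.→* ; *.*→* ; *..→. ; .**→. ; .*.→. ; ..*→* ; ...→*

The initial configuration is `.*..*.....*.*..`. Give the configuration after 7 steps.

*****.*.*.*.***

*..*..****.*..*
*.*..*.****..*.
**..*.*.***.*.*
**.*.*.*.***.*.
***.*.*.*.***.*
****.*.*.*.***.
*****.*.*.*.***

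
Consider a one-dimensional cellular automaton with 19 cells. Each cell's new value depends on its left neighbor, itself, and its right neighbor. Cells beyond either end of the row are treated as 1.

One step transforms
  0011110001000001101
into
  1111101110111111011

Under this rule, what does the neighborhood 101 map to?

1

At position 17 the neighborhood is 101; the next row has 1 there.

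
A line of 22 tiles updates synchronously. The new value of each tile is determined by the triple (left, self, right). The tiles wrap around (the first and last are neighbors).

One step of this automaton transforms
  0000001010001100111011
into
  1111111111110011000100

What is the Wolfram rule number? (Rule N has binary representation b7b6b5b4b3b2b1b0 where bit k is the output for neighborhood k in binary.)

position 17: 111 → 0  (bit 7 = 0)
position 13: 110 → 0  (bit 6 = 0)
position 7: 101 → 1  (bit 5 = 1)
position 0: 100 → 1  (bit 4 = 1)
position 12: 011 → 0  (bit 3 = 0)
position 6: 010 → 1  (bit 2 = 1)
position 5: 001 → 1  (bit 1 = 1)
position 1: 000 → 1  (bit 0 = 1)
bits b7..b0 = 00110111 = 55

55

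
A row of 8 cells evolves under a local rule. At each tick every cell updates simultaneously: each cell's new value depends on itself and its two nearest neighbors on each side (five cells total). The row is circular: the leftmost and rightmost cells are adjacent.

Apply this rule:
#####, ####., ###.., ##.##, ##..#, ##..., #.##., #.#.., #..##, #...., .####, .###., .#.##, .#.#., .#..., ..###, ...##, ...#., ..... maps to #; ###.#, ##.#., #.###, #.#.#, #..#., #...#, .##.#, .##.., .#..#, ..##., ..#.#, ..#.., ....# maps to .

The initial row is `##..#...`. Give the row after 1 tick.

..#..#.#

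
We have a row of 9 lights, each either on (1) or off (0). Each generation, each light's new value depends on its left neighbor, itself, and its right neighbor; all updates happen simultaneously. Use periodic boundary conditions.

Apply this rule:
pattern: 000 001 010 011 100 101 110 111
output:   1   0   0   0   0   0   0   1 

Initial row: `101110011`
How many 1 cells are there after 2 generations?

000100001
010001100
count of 1: 3

3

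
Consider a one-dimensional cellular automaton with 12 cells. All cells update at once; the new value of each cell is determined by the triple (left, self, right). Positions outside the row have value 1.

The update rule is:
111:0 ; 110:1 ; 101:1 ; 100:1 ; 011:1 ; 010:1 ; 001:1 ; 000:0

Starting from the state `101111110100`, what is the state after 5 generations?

100000011000

111000011111
001100110000
111111111001
000000001111
100000011000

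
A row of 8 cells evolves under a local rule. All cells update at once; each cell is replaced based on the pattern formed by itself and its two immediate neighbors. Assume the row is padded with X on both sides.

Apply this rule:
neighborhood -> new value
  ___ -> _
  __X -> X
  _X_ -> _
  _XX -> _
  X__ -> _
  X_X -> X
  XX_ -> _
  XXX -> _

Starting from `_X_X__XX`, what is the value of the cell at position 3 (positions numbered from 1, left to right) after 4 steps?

X

step 1: X_X__X__
step 2: _X__X__X
step 3: X__X__X_
step 4: __X__X_X
position 3 holds X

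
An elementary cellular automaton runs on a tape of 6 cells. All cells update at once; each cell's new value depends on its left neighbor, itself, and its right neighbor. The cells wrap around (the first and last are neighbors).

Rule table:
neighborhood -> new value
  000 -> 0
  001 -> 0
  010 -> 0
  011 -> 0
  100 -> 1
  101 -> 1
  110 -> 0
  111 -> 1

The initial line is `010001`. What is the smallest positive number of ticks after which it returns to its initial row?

101000
010100
001010
000101
100010
010001

6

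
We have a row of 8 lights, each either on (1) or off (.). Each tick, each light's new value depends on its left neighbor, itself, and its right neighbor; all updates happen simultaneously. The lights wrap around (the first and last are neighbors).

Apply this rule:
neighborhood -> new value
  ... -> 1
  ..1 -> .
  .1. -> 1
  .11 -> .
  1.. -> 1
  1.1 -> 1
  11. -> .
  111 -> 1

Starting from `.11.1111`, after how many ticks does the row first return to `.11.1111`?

1..1.11.
11.11..1
1.1..1..
1111.11.
.11.1..1
1..111.1
.1..1.1.
.11.1111

8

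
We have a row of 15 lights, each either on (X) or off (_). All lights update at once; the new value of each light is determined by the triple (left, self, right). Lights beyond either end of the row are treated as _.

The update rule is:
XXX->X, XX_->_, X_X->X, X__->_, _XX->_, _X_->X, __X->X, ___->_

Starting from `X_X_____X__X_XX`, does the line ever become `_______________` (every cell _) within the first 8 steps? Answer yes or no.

XXX____XX_XXX__
_X____X__X_X___
XX___XX_XXXX___
____X__X_XX____
___XX_XXX______
__X__X_X_______
_XX_XXXX_______
X__X_XX________
step 8 is X__X_XX________, still not uniform _

no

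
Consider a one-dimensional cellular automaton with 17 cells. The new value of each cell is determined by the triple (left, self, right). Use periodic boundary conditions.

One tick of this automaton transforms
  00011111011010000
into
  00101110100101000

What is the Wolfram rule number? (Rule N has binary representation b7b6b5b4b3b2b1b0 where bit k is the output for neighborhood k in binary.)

position 4: 111 → 1  (bit 7 = 1)
position 7: 110 → 0  (bit 6 = 0)
position 8: 101 → 1  (bit 5 = 1)
position 13: 100 → 1  (bit 4 = 1)
position 3: 011 → 0  (bit 3 = 0)
position 12: 010 → 0  (bit 2 = 0)
position 2: 001 → 1  (bit 1 = 1)
position 0: 000 → 0  (bit 0 = 0)
bits b7..b0 = 10110010 = 178

178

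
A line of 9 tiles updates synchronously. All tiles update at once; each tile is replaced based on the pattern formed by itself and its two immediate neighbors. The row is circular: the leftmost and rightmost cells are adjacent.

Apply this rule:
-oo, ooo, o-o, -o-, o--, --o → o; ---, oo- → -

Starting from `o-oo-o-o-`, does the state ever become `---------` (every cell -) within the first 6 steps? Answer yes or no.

no

ooo-ooooo
oo-oooooo
o-ooooooo
-oooooooo
oooooooo-
ooooooo-o
step 6 is ooooooo-o, still not uniform -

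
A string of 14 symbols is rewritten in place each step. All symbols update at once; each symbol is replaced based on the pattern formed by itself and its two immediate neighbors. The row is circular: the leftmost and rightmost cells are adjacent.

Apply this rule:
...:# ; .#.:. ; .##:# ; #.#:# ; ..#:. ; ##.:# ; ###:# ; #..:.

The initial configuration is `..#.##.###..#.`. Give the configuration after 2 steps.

...#######.##.

#..#######....
...#######.##.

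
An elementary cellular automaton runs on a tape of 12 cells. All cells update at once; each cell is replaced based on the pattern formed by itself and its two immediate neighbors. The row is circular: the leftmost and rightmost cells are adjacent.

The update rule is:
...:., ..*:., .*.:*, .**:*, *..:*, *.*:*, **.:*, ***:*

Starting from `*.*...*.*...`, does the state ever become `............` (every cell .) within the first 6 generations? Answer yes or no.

****..****..
*****.*****.
************
************  (fixed point — unchanged through generation 6)
generation 6 is ************, still not uniform .

no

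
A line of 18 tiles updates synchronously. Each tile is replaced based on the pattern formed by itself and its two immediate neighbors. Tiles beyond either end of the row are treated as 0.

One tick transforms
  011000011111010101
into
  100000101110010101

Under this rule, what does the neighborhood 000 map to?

At position 4 the neighborhood is 000; the next row has 0 there.

0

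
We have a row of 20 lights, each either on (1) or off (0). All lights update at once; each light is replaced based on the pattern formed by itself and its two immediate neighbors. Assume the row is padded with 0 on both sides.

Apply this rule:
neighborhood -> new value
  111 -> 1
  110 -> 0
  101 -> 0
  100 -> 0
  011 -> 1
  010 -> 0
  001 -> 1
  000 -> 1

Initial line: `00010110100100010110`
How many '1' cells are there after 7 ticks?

8

tick 1: 11100100001001100100
tick 2: 11001001110011001001
tick 3: 10010011100110010010
tick 4: 00100111001100100100
tick 5: 11001110011001001001
tick 6: 10011100110010010010
tick 7: 00111001100100100100
count of 1: 8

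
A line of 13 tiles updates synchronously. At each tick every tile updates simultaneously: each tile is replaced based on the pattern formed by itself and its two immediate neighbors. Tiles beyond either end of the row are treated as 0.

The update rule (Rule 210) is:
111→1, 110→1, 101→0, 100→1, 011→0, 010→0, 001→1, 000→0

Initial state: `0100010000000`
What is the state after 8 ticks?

0100010001000

tick 1: 1010101000000
tick 2: 0000000100000
tick 3: 0000001010000
tick 4: 0000010001000
tick 5: 0000101010100
tick 6: 0001000000010
tick 7: 0010100000101
tick 8: 0100010001000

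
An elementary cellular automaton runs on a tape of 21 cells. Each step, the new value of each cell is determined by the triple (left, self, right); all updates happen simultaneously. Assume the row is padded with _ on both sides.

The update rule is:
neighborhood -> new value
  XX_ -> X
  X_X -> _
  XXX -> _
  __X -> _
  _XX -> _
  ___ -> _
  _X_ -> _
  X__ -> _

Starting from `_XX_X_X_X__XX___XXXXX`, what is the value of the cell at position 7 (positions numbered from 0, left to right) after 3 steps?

_

__X_________X_______X
_____________________
_____________________
position 7 holds _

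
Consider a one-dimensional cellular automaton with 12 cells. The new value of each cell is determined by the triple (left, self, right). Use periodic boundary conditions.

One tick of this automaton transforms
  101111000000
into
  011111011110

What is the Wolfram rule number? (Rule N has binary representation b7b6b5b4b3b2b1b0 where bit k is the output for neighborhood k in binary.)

position 3: 111 → 1  (bit 7 = 1)
position 5: 110 → 1  (bit 6 = 1)
position 1: 101 → 1  (bit 5 = 1)
position 6: 100 → 0  (bit 4 = 0)
position 2: 011 → 1  (bit 3 = 1)
position 0: 010 → 0  (bit 2 = 0)
position 11: 001 → 0  (bit 1 = 0)
position 7: 000 → 1  (bit 0 = 1)
bits b7..b0 = 11101001 = 233

233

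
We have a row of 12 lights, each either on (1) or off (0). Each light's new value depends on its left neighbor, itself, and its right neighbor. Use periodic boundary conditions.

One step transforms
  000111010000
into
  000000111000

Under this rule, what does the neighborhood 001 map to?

0

At position 2 the neighborhood is 001; the next row has 0 there.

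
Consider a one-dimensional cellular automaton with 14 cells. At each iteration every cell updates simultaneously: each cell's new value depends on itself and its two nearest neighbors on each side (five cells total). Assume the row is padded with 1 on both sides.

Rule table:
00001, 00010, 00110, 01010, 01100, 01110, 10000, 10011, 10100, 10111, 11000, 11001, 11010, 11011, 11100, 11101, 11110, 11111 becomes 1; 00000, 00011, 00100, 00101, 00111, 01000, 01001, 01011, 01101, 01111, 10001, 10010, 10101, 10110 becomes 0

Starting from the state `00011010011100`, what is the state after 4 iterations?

iteration 1: 10010110101111
iteration 2: 11000001001011
iteration 3: 11110110000010
iteration 4: 11111011101100

11111011101100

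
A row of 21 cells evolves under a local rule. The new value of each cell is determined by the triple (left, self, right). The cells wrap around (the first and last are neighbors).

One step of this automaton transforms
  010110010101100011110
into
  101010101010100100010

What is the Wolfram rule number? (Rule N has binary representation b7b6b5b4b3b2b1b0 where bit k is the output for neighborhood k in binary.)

position 17: 111 → 0  (bit 7 = 0)
position 4: 110 → 1  (bit 6 = 1)
position 2: 101 → 1  (bit 5 = 1)
position 5: 100 → 0  (bit 4 = 0)
position 3: 011 → 0  (bit 3 = 0)
position 1: 010 → 0  (bit 2 = 0)
position 0: 001 → 1  (bit 1 = 1)
position 14: 000 → 0  (bit 0 = 0)
bits b7..b0 = 01100010 = 98

98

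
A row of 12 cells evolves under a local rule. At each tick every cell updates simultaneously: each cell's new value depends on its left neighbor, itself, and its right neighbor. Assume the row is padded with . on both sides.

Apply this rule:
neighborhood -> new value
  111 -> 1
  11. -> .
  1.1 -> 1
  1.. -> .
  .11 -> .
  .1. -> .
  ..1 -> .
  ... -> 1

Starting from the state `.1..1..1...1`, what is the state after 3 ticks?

.111111..1..

.........1..
11111111...1
.111111..1..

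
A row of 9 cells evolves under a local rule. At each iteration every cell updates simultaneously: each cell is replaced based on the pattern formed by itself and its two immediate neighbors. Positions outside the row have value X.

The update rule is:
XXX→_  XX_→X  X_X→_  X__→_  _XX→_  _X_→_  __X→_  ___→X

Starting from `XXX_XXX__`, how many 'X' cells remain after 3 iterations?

iteration 1: __X___X__
iteration 2: ____X____
iteration 3: _XX___XX_
count of X: 4

4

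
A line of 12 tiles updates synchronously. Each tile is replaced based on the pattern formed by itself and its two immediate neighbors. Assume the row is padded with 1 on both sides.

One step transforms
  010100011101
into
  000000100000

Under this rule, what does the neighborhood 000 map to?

At position 5 the neighborhood is 000; the next row has 0 there.

0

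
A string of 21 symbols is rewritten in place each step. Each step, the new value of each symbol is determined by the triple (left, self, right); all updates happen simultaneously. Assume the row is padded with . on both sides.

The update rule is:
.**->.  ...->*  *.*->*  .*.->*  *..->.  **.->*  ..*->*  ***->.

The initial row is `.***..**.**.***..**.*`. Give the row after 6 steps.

..*.*.****...*.***..*

step 1: *..*.*.**.**..*.*.***
step 2: *.*****.**.*.*****..*
step 3: **....**.****....*.**
step 4: .*.***.**...*.*****.*
step 5: ***..**.*.****....***
step 6: ..*.*.****...*.***..*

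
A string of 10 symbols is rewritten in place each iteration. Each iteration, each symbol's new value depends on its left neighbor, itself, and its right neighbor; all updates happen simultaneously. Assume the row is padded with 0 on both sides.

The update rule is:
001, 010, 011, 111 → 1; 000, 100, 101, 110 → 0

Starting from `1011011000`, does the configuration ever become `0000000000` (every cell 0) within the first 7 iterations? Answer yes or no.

no

1010010000
1010110000
1010100000
1010100000  (fixed point — unchanged through iteration 7)
iteration 7 is 1010100000, still not uniform 0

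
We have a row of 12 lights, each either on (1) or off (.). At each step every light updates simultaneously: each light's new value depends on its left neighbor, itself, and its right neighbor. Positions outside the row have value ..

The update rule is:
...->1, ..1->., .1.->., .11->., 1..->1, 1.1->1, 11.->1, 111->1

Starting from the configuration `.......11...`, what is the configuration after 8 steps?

111111..1111
.111111..111
..111111..11
1..111111..1
.1..111111..
..1..1111111
1..1..111111
.1..1..11111

.1..1..11111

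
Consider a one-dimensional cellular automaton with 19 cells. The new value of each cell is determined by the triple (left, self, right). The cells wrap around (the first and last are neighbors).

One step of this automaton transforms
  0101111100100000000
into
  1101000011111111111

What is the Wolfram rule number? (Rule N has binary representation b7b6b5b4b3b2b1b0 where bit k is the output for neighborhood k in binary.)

31

position 4: 111 → 0  (bit 7 = 0)
position 7: 110 → 0  (bit 6 = 0)
position 2: 101 → 0  (bit 5 = 0)
position 8: 100 → 1  (bit 4 = 1)
position 3: 011 → 1  (bit 3 = 1)
position 1: 010 → 1  (bit 2 = 1)
position 0: 001 → 1  (bit 1 = 1)
position 12: 000 → 1  (bit 0 = 1)
bits b7..b0 = 00011111 = 31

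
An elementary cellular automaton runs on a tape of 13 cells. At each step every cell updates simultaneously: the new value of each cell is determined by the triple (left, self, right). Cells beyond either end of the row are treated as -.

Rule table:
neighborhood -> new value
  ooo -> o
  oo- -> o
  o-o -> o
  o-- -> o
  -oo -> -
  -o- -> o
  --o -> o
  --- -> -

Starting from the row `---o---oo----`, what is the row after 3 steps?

ooo-ooooo-oo-

--ooo-o-oo---
-o-ooooo-oo--
ooo-ooooo-oo-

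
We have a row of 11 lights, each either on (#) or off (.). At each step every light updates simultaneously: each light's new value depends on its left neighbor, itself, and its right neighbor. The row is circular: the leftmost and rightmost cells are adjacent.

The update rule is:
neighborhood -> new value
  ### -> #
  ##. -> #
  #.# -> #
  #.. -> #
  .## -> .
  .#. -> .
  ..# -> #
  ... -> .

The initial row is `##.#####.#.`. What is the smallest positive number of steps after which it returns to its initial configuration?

11

.##.#####.#
#.##.#####.
.#.##.#####
#.#.##.####
##.#.##.###
###.#.##.##
####.#.##.#
#####.#.##.
.#####.#.##
#.#####.#.#
##.#####.#.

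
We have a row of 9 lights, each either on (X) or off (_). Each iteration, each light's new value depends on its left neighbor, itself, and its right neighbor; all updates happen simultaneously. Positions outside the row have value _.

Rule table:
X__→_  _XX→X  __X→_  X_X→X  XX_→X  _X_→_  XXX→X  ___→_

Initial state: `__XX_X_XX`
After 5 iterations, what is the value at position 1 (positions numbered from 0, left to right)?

__XXX_XXX
__XXXXXXX
__XXXXXXX  (fixed point — unchanged through iteration 5)
position 1 holds _

_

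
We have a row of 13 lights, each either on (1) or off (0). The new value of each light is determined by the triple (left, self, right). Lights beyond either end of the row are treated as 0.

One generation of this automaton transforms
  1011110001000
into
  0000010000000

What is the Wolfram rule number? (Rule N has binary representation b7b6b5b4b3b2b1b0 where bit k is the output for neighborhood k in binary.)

position 3: 111 → 0  (bit 7 = 0)
position 5: 110 → 1  (bit 6 = 1)
position 1: 101 → 0  (bit 5 = 0)
position 6: 100 → 0  (bit 4 = 0)
position 2: 011 → 0  (bit 3 = 0)
position 0: 010 → 0  (bit 2 = 0)
position 8: 001 → 0  (bit 1 = 0)
position 7: 000 → 0  (bit 0 = 0)
bits b7..b0 = 01000000 = 64

64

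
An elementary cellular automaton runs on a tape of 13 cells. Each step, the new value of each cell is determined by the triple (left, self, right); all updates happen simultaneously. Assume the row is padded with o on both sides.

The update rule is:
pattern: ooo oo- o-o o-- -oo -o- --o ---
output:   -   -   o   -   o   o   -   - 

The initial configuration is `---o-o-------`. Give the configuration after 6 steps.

---ooo-------
---o---------
---o---------  (fixed point — unchanged through step 6)

---o---------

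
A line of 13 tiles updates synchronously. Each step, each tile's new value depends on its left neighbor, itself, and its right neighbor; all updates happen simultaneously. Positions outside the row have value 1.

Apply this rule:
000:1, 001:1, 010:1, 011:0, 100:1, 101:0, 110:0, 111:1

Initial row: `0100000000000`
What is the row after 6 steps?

0111111111111
0011111111111
1101111111111
1000111111111
0111011111111
0010001111111

0010001111111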